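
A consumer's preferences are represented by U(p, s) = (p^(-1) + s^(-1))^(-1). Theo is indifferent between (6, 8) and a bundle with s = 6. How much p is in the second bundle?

p = 8

U depends on (p, s) only through S = p^(-1) + s^(-1), so equal utility means equal S. At (6, 8): S = 7/24.
With s = 6: 6^(-1) = 1/6, so p^(-1) = 7/24 − 1/6 = 0.125.
Hence p = 1/0.125 = 8.
Check: U(8, 6) = 3.4286.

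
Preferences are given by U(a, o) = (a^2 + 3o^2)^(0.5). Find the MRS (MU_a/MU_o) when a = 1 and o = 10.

MRS = 1/30

For CES with ρ = 2, MRS = (1/3)·(o/a)^(-1).
At (1, 10): MRS = 1/30.
That is, one extra unit of a is worth 1/30 units of o at the margin.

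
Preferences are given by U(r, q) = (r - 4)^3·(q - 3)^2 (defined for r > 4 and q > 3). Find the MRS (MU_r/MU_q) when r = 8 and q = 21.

MU_r = 3·(r−4)^2·(q−3)^2, MU_q = 2·(r−4)^3·(q−3).
MRS = (3/2)·(q−3)/(r−4).
At (8, 21): MRS = 6.75.
So at (8, 21) the consumer would give up 6.75 units of q for one more unit of r.

MRS = 6.75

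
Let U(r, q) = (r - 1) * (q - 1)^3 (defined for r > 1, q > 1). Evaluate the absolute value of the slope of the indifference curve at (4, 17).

MU_r = (q−1)^3, MU_q = 3·(r−1)·(q−1)^2.
MRS = (1/3)·(q−1)/(r−1).
At (4, 17): MRS = 16/9.
So at (4, 17) the consumer would give up 16/9 units of q for one more unit of r.

MRS = 16/9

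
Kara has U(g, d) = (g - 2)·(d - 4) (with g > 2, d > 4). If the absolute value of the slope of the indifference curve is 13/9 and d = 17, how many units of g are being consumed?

MU_g = (d−4), MU_d = (g−2).
MRS = (d−4)/(g−2).
Substitute d = 17: MRS = 13/(g − 2). Setting this equal to 13/9 gives g − 2 = 13/(13/9) = 9, so g = 11.

g = 11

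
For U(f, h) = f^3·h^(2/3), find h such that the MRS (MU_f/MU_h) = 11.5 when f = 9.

h = 23

MU_f = 3·f^2·h^(2/3) and MU_h = 2/3·f^3·h^(-1/3).
MRS = MU_f/MU_h = (4.5)·h/f.
Substitute f = 9: MRS = h/2. Setting h/2 = 11.5 gives h = 11.5·2 = 23.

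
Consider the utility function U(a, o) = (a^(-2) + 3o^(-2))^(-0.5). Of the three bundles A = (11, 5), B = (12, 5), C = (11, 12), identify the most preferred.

Bundle C

Evaluate utility at each bundle:
U(A) = 2.792.
U(B) = 2.807.
U(C) = 5.862.
Highest utility is C, so C ≻ B ≻ A.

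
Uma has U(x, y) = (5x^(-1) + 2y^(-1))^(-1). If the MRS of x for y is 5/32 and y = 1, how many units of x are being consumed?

For CES with ρ = -1, MRS = (5/2)·(y/x)^2.
Setting (5/2)·(1/x)^2 = 5/32 gives (1/x)^2 = 1/16, so 1/x = 0.25 and x = 4.

x = 4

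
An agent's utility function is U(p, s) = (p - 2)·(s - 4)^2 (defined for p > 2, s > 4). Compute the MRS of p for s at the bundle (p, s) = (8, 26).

MRS = 11/6

MU_p = (s−4)^2, MU_s = 2·(p−2)·(s−4).
MRS = (1/2)·(s−4)/(p−2).
At (8, 26): MRS = 11/6.
That is, one extra unit of p is worth 11/6 units of s at the margin.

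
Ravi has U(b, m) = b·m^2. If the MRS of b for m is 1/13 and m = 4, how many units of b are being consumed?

b = 26

MU_b = m^2 and MU_m = 2·b·m.
MRS = MU_b/MU_m = (1/2)·m/b.
Substitute m = 4: MRS = 2/b. Setting 2/b = 1/13 gives b = 2/(1/13) = 26.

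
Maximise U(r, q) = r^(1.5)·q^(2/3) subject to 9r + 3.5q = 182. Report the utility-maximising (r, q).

r* = 14, q* = 16

MU_r = 1.5·√r·q^(2/3) and MU_q = 2/3·r^(1.5)·q^(-1/3).
MRS = MU_r/MU_q = (2.25)·q/r.
Tangency: set MRS = p_r/p_q = 9/3.5 = 18/7.
So (2.25)·q/r = 18/7, i.e. q = (8/7)·r.
Substitute into the budget 9·r + 3.5·q = 182: 13·r = 182, so r* = 14.
Then q* = (8/7)·14 = 16.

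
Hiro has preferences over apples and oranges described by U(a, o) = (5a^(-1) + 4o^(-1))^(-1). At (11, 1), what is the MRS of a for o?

MRS = 5/484

For CES with ρ = -1, MRS = (5/4)·(o/a)^2.
At (11, 1): MRS = 5/484.
The indifference curve has slope −5/484 at this bundle.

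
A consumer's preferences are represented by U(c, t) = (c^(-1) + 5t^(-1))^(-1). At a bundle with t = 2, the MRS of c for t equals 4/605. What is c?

c = 11

For CES with ρ = -1, MRS = (1/5)·(t/c)^2.
Setting (1/5)·(2/c)^2 = 4/605 gives (2/c)^2 = 4/121, so 2/c = 2/11 and c = 11.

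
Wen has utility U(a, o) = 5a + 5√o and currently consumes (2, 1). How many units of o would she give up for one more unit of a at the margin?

MU_a = 5, MU_o = 5/(2√o).
MRS = 5 ÷ (5/(2√o)).
At (2, 1): MRS = 2.
That is, one extra unit of a is worth 2 units of o at the margin.

MRS = 2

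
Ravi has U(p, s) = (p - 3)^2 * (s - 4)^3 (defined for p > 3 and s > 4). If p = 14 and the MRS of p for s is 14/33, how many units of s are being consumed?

MU_p = 2·(p−3)·(s−4)^3, MU_s = 3·(p−3)^2·(s−4)^2.
MRS = (2/3)·(s−4)/(p−3).
Substitute p = 14: MRS = (s − 4)/16.5. Setting this equal to 14/33 gives s − 4 = (14/33)·16.5 = 7, so s = 11.

s = 11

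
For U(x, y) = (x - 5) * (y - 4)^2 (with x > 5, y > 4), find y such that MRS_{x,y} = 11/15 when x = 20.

y = 26

MU_x = (y−4)^2, MU_y = 2·(x−5)·(y−4).
MRS = (1/2)·(y−4)/(x−5).
Substitute x = 20: MRS = (y − 4)/30. Setting this equal to 11/15 gives y − 4 = (11/15)·30 = 22, so y = 26.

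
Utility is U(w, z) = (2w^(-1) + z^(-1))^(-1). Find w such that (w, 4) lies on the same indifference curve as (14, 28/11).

w = 7

U depends on (w, z) only through S = 2w^(-1) + z^(-1), so equal utility means equal S. At (14, 28/11): S = 15/28.
With z = 4: 4^(-1) = 0.25, so 2w^(-1) = 15/28 − 0.25 = 2/7, i.e. w^(-1) = 1/7.
Hence w = 1/(1/7) = 7.
Check: U(7, 4) = 1.8667.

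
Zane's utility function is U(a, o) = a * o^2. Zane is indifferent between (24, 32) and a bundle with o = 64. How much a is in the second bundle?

U(24, 32) = 24576.
Set U(a, 64) = 24576 and solve.
With o = 64: 64^2 = 4096, so a = 24576/4096 = 6.
Check: U(6, 64) = 24576.

a = 6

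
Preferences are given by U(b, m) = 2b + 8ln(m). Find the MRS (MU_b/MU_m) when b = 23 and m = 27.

MRS = 6.75

MU_b = 2, MU_m = 8/m.
MRS = 2 ÷ (8/m).
At (23, 27): MRS = 6.75.
The indifference curve has slope −6.75 at this bundle.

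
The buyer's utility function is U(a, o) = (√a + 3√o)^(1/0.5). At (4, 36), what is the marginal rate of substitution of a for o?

For CES with ρ = 0.5, MRS = (1/3)·√(o/a).
At (4, 36): MRS = 1.
That is, one extra unit of a is worth 1 units of o at the margin.

MRS = 1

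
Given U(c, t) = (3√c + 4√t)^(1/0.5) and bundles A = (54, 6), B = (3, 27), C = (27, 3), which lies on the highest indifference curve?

Bundle A

Evaluate utility at each bundle:
U(A) = 1014.000.
U(B) = 675.000.
U(C) = 507.000.
Highest utility is A, so A ≻ B ≻ C.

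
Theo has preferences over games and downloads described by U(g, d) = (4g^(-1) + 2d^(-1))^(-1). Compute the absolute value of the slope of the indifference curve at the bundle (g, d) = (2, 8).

MRS = 32

For CES with ρ = -1, MRS = (4/2)·(d/g)^2.
At (2, 8): MRS = 32.
The indifference curve has slope −32 at this bundle.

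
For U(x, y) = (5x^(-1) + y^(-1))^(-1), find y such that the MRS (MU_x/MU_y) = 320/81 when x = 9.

y = 8

For CES with ρ = -1, MRS = (5/1)·(y/x)^2.
Setting (5/1)·(y/9)^2 = 320/81 gives (y/9)^2 = 64/81, so y/9 = 8/9 and y = 8.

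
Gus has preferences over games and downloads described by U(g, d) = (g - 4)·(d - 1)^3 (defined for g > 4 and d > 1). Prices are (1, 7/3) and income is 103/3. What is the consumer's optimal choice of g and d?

MU_g = (d−1)^3, MU_d = 3·(g−4)·(d−1)^2.
MRS = (1/3)·(d−1)/(g−4).
Tangency: set MRS = p_g/p_d = 1/(7/3) = 3/7.
So (1/3)·(d − 1)/(g − 4) = 3/7, i.e. (d − 1) = (9/7)·(g − 4).
Rewrite the budget in excess-of-subsistence terms: 1·(g − 4) + (7/3)·(d − 1) = 103/3 − 1·4 − (7/3)·1 = 28.
Substituting, 4·(g − 4) = 28, so g − 4 = 7 and g* = 11.
Then d − 1 = (9/7)·7 = 9, so d* = 10.

g* = 11, d* = 10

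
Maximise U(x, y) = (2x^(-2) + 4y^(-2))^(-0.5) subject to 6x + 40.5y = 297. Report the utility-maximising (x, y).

x* = 9, y* = 6

For CES with ρ = -2, MRS = (2/4)·(y/x)^3.
Tangency: set MRS = p_x/p_y = 6/40.5 = 4/27.
So (y/x)^3 = 8/27; taking the cube root, y/x = 2/3, i.e. y = (2/3)·x.
Substitute into the budget 6·x + 40.5·y = 297: 33·x = 297, so x* = 9 and y* = (2/3)·9 = 6.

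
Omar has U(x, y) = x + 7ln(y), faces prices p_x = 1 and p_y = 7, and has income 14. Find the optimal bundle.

MU_x = 1, MU_y = 7/y.
MRS = 1 ÷ (7/y).
Tangency: set MRS = p_x/p_y = 1/7.
MRS depends only on y: (1/7)·y = 1/7 ⇒ y* = (1/7)/(1/7) = 1.
From the budget, 1·x = 14 − 7·1 = 7, so x* = 7.

x* = 7, y* = 1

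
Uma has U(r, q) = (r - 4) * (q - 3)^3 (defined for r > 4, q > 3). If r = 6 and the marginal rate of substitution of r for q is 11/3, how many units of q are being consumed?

q = 25

MU_r = (q−3)^3, MU_q = 3·(r−4)·(q−3)^2.
MRS = (1/3)·(q−3)/(r−4).
Substitute r = 6: MRS = (q − 3)/6. Setting this equal to 11/3 gives q − 3 = (11/3)·6 = 22, so q = 25.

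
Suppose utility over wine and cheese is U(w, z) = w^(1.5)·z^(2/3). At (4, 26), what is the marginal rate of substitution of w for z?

MRS = 14.625

MU_w = 1.5·√w·z^(2/3) and MU_z = 2/3·w^(1.5)·z^(-1/3).
MRS = MU_w/MU_z = (2.25)·z/w.
At (4, 26): MRS = 14.625.
So at (4, 26) the consumer would give up 14.625 units of z for one more unit of w.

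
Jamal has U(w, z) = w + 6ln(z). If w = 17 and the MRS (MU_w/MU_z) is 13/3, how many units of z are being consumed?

z = 26

MU_w = 1, MU_z = 6/z.
MRS = 1 ÷ (6/z).
MRS depends only on z: (1/6)·z = 13/3 ⇒ z = (13/3)/(1/6) = 26.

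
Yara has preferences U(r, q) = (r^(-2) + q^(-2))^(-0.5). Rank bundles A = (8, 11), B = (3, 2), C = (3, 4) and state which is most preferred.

Evaluate utility at each bundle:
U(A) = 6.470.
U(B) = 1.664.
U(C) = 2.400.
Highest utility is A, so A ≻ C ≻ B.

Bundle A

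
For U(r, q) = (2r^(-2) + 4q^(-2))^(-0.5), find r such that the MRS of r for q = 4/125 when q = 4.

r = 10

For CES with ρ = -2, MRS = (2/4)·(q/r)^3.
Setting (2/4)·(4/r)^3 = 4/125 gives (4/r)^3 = 8/125, so 4/r = 0.4 and r = 10.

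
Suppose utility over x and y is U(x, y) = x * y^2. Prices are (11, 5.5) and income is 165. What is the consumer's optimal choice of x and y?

x* = 5, y* = 20

MU_x = y^2 and MU_y = 2·x·y.
MRS = MU_x/MU_y = (1/2)·y/x.
Tangency: set MRS = p_x/p_y = 11/5.5 = 2.
So (1/2)·y/x = 2, i.e. y = 4·x.
Substitute into the budget 11·x + 5.5·y = 165: 33·x = 165, so x* = 5.
Then y* = 4·5 = 20.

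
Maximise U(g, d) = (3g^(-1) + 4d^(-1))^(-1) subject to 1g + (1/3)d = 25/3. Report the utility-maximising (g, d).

g* = 5, d* = 10

For CES with ρ = -1, MRS = (3/4)·(d/g)^2.
Tangency: set MRS = p_g/p_d = 1/(1/3) = 3.
So (d/g)^2 = 4; taking the square root, d/g = 2, i.e. d = 2·g.
Substitute into the budget 1·g + (1/3)·d = 25/3: (5/3)·g = 25/3, so g* = 5 and d* = 2·5 = 10.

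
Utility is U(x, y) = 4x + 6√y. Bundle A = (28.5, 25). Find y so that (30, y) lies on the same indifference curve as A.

U(28.5, 25) = 144.
Set U(30, y) = 144 and solve.
With x = 30: 6√y = 144 − 4·30 = 24, so √y = 4 and y = 16.
Check: U(30, 16) = 144.

y = 16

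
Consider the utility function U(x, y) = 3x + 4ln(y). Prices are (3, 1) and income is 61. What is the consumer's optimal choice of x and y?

MU_x = 3, MU_y = 4/y.
MRS = 3 ÷ (4/y).
Tangency: set MRS = p_x/p_y = 3/1 = 3.
MRS depends only on y: 0.75·y = 3 ⇒ y* = 3/0.75 = 4.
From the budget, 3·x = 61 − 1·4 = 57, so x* = 19.

x* = 19, y* = 4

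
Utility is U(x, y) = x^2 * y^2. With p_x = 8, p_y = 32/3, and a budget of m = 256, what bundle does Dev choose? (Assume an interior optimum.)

MU_x = 2·x·y^2 and MU_y = 2·x^2·y.
MRS = MU_x/MU_y = y/x.
Tangency: set MRS = p_x/p_y = 8/(32/3) = 0.75.
So y/x = 0.75, i.e. y = 0.75·x.
Substitute into the budget 8·x + (32/3)·y = 256: 16·x = 256, so x* = 16.
Then y* = 0.75·16 = 12.

x* = 16, y* = 12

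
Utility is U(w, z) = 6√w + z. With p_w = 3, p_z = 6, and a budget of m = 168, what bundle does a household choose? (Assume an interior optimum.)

w* = 36, z* = 10

MU_w = 6/(2√w), MU_z = 1.
MRS = 6/(2√w) ÷ 1.
Tangency: set MRS = p_w/p_z = 3/6 = 0.5.
MRS depends only on w: 3/√w = 0.5 ⇒ √w = 3/0.5 = 6 ⇒ w* = 36.
From the budget, 6·z = 168 − 3·36 = 60, so z* = 10.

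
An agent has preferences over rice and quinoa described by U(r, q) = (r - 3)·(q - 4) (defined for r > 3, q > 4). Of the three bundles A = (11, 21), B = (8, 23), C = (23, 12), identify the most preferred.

Bundle C

Evaluate utility at each bundle:
U(A) = 136.
U(B) = 95.
U(C) = 160.
Highest utility is C, so C ≻ A ≻ B.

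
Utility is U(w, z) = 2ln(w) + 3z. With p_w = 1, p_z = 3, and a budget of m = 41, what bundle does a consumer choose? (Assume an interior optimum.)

w* = 2, z* = 13

MU_w = 2/w, MU_z = 3.
MRS = 2/w ÷ 3.
Tangency: set MRS = p_w/p_z = 1/3.
MRS depends only on w: (2/3)/w = 1/3 ⇒ w* = (2/3)/(1/3) = 2.
From the budget, 3·z = 41 − 1·2 = 39, so z* = 13.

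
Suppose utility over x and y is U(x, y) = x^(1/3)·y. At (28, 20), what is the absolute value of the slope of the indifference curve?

MRS = 5/21

MU_x = 1/3·x^(-2/3)·y and MU_y = x^(1/3).
MRS = MU_x/MU_y = (1/3)·y/x.
At (28, 20): MRS = 5/21.
So at (28, 20) the consumer would give up 5/21 units of y for one more unit of x.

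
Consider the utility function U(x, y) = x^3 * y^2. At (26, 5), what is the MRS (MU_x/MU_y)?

MU_x = 3·x^2·y^2 and MU_y = 2·x^3·y.
MRS = MU_x/MU_y = (3/2)·y/x.
At (26, 5): MRS = 15/52.
So at (26, 5) the consumer would give up 15/52 units of y for one more unit of x.

MRS = 15/52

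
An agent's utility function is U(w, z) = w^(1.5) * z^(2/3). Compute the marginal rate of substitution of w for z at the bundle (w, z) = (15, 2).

MRS = 0.3

MU_w = 1.5·√w·z^(2/3) and MU_z = 2/3·w^(1.5)·z^(-1/3).
MRS = MU_w/MU_z = (2.25)·z/w.
At (15, 2): MRS = 0.3.
That is, one extra unit of w is worth 0.3 units of z at the margin.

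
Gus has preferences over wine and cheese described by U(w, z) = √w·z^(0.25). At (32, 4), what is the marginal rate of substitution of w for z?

MRS = 0.25

MU_w = 0.5·w^(-0.5)·z^(0.25) and MU_z = 0.25·√w·z^(-0.75).
MRS = MU_w/MU_z = (2)·z/w.
At (32, 4): MRS = 0.25.
The indifference curve has slope −0.25 at this bundle.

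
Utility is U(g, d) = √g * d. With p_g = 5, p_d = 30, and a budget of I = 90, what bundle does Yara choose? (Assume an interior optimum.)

MU_g = 0.5·g^(-0.5)·d and MU_d = √g.
MRS = MU_g/MU_d = (0.5)·d/g.
Tangency: set MRS = p_g/p_d = 5/30 = 1/6.
So (0.5)·d/g = 1/6, i.e. d = (1/3)·g.
Substitute into the budget 5·g + 30·d = 90: 15·g = 90, so g* = 6.
Then d* = (1/3)·6 = 2.

g* = 6, d* = 2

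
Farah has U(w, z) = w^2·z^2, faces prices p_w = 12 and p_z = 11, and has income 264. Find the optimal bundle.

MU_w = 2·w·z^2 and MU_z = 2·w^2·z.
MRS = MU_w/MU_z = z/w.
Tangency: set MRS = p_w/p_z = 12/11.
So z/w = 12/11, i.e. z = (12/11)·w.
Substitute into the budget 12·w + 11·z = 264: 24·w = 264, so w* = 11.
Then z* = (12/11)·11 = 12.

w* = 11, z* = 12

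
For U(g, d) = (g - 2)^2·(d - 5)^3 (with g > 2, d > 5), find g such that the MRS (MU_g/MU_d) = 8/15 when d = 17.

g = 17

MU_g = 2·(g−2)·(d−5)^3, MU_d = 3·(g−2)^2·(d−5)^2.
MRS = (2/3)·(d−5)/(g−2).
Substitute d = 17: MRS = 8/(g − 2). Setting this equal to 8/15 gives g − 2 = 8/(8/15) = 15, so g = 17.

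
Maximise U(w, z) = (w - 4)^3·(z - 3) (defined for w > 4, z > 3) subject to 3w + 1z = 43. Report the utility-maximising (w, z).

MU_w = 3·(w−4)^2·(z−3), MU_z = (w−4)^3.
MRS = (3/1)·(z−3)/(w−4).
Tangency: set MRS = p_w/p_z = 3/1 = 3.
So (3/1)·(z − 3)/(w − 4) = 3, i.e. (z − 3) = (w − 4).
Rewrite the budget in excess-of-subsistence terms: 3·(w − 4) + 1·(z − 3) = 43 − 3·4 − 1·3 = 28.
Substituting, 4·(w − 4) = 28, so w − 4 = 7 and w* = 11.
Then z − 3 = 7, so z* = 10.

w* = 11, z* = 10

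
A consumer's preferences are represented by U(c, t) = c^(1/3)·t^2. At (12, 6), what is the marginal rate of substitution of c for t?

MU_c = 1/3·c^(-2/3)·t^2 and MU_t = 2·c^(1/3)·t.
MRS = MU_c/MU_t = (1/6)·t/c.
At (12, 6): MRS = 1/12.
So at (12, 6) the consumer would give up 1/12 units of t for one more unit of c.

MRS = 1/12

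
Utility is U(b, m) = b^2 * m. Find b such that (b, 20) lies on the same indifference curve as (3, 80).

b = 6

U(3, 80) = 720.
Set U(b, 20) = 720 and solve.
With m = 20: b^2 = 720/20 = 36; taking the square root, b = 6.
Check: U(6, 20) = 720.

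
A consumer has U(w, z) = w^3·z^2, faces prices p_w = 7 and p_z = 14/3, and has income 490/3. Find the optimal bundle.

MU_w = 3·w^2·z^2 and MU_z = 2·w^3·z.
MRS = MU_w/MU_z = (3/2)·z/w.
Tangency: set MRS = p_w/p_z = 7/(14/3) = 1.5.
So (3/2)·z/w = 1.5, i.e. z = w.
Substitute into the budget 7·w + (14/3)·z = 490/3: (35/3)·w = 490/3, so w* = 14.
Then z* = 14.

w* = 14, z* = 14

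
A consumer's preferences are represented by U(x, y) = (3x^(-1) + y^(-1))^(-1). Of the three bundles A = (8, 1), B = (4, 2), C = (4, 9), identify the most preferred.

Bundle C

Evaluate utility at each bundle:
U(A) = 0.727.
U(B) = 0.800.
U(C) = 1.161.
Highest utility is C, so C ≻ B ≻ A.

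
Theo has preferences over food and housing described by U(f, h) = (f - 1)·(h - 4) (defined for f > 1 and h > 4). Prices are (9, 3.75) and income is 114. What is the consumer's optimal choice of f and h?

f* = 6, h* = 16

MU_f = (h−4), MU_h = (f−1).
MRS = (h−4)/(f−1).
Tangency: set MRS = p_f/p_h = 9/3.75 = 2.4.
So (h − 4)/(f − 1) = 2.4, i.e. (h − 4) = 2.4·(f − 1).
Rewrite the budget in excess-of-subsistence terms: 9·(f − 1) + 3.75·(h − 4) = 114 − 9·1 − 3.75·4 = 90.
Substituting, 18·(f − 1) = 90, so f − 1 = 5 and f* = 6.
Then h − 4 = 2.4·5 = 12, so h* = 16.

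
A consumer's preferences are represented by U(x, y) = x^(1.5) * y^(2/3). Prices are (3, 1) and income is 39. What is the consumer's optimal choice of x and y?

MU_x = 1.5·√x·y^(2/3) and MU_y = 2/3·x^(1.5)·y^(-1/3).
MRS = MU_x/MU_y = (2.25)·y/x.
Tangency: set MRS = p_x/p_y = 3/1 = 3.
So (2.25)·y/x = 3, i.e. y = (4/3)·x.
Substitute into the budget 3·x + 1·y = 39: (13/3)·x = 39, so x* = 9.
Then y* = (4/3)·9 = 12.

x* = 9, y* = 12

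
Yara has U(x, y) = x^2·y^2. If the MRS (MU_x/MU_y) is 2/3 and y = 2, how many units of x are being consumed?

x = 3

MU_x = 2·x·y^2 and MU_y = 2·x^2·y.
MRS = MU_x/MU_y = y/x.
Substitute y = 2: MRS = 2/x. Setting 2/x = 2/3 gives x = 2/(2/3) = 3.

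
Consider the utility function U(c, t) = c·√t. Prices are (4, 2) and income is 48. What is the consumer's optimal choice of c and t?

MU_c = √t and MU_t = 0.5·c·t^(-0.5).
MRS = MU_c/MU_t = (2)·t/c.
Tangency: set MRS = p_c/p_t = 4/2 = 2.
So (2)·t/c = 2, i.e. t = c.
Substitute into the budget 4·c + 2·t = 48: 6·c = 48, so c* = 8.
Then t* = 8.

c* = 8, t* = 8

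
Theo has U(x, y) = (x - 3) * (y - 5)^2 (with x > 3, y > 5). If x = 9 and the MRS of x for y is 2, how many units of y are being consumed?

MU_x = (y−5)^2, MU_y = 2·(x−3)·(y−5).
MRS = (1/2)·(y−5)/(x−3).
Substitute x = 9: MRS = (y − 5)/12. Setting this equal to 2 gives y − 5 = 2·12 = 24, so y = 29.

y = 29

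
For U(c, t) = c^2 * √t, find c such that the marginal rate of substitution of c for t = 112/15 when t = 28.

c = 15

MU_c = 2·c·√t and MU_t = 0.5·c^2·t^(-0.5).
MRS = MU_c/MU_t = (4)·t/c.
Substitute t = 28: MRS = 112/c. Setting 112/c = 112/15 gives c = 112/(112/15) = 15.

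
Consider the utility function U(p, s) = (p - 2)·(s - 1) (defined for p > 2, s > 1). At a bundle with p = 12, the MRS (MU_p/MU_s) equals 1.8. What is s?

MU_p = (s−1), MU_s = (p−2).
MRS = (s−1)/(p−2).
Substitute p = 12: MRS = (s − 1)/10. Setting this equal to 1.8 gives s − 1 = 1.8·10 = 18, so s = 19.

s = 19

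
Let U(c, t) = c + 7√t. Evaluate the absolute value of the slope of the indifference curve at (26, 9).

MRS = 6/7

MU_c = 1, MU_t = 7/(2√t).
MRS = 1 ÷ (7/(2√t)).
At (26, 9): MRS = 6/7.
The indifference curve has slope −6/7 at this bundle.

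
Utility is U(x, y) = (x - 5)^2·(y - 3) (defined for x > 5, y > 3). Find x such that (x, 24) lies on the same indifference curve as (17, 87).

x = 29

U(17, 87) = 12096.
Set U(x, 24) = 12096 and solve.
With y = 24: (24 − 3) = 21, so (x − 5)^2 = 12096/21 = 576.
Taking the square root (with x > 5): x − 5 = 24, so x = 29.
Check: U(29, 24) = 12096.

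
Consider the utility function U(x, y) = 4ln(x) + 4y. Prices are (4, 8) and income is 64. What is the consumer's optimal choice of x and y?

MU_x = 4/x, MU_y = 4.
MRS = 4/x ÷ 4.
Tangency: set MRS = p_x/p_y = 4/8 = 0.5.
MRS depends only on x: 1/x = 0.5 ⇒ x* = 1/0.5 = 2.
From the budget, 8·y = 64 − 4·2 = 56, so y* = 7.

x* = 2, y* = 7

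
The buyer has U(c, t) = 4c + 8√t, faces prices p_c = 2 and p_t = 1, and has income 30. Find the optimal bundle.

c* = 13, t* = 4

MU_c = 4, MU_t = 8/(2√t).
MRS = 4 ÷ (8/(2√t)).
Tangency: set MRS = p_c/p_t = 2/1 = 2.
MRS depends only on t: √t = 2 ⇒ √t = 2 ⇒ t* = 4.
From the budget, 2·c = 30 − 1·4 = 26, so c* = 13.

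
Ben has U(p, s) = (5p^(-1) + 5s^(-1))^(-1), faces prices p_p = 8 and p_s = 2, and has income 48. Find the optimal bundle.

p* = 4, s* = 8

For CES with ρ = -1, MRS = (s/p)^2.
Tangency: set MRS = p_p/p_s = 8/2 = 4.
So (s/p)^2 = 4; taking the square root, s/p = 2, i.e. s = 2·p.
Substitute into the budget 8·p + 2·s = 48: 12·p = 48, so p* = 4 and s* = 2·4 = 8.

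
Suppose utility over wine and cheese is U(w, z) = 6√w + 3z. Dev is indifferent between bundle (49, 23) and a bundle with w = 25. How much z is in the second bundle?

z = 27

U(49, 23) = 111.
Set U(25, z) = 111 and solve.
With w = 25: √25 = 5, so 3z = 111 − 6·5 = 81 and z = 27.
Check: U(25, 27) = 111.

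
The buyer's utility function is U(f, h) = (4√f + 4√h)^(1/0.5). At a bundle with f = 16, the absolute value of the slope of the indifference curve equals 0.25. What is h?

For CES with ρ = 0.5, MRS = √(h/f).
Setting √(h/16) = 0.25 gives h/16 = 1/16 and h = 1.

h = 1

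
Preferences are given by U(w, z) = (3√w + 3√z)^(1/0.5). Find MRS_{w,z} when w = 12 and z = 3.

MRS = 0.5

For CES with ρ = 0.5, MRS = √(z/w).
At (12, 3): MRS = 0.5.
So at (12, 3) the consumer would give up 0.5 units of z for one more unit of w.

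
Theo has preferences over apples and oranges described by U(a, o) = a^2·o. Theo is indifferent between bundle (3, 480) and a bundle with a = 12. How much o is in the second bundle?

o = 30

U(3, 480) = 4320.
Set U(12, o) = 4320 and solve.
With a = 12: 12^2 = 144, so o = 4320/144 = 30.
Check: U(12, 30) = 4320.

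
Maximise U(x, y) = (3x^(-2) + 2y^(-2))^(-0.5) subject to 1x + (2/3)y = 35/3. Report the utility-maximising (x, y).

x* = 7, y* = 7

For CES with ρ = -2, MRS = (3/2)·(y/x)^3.
Tangency: set MRS = p_x/p_y = 1/(2/3) = 1.5.
So (y/x)^3 = 1; taking the cube root, y/x = 1, i.e. y = x.
Substitute into the budget 1·x + (2/3)·y = 35/3: (5/3)·x = 35/3, so x* = 7 and y* = 7.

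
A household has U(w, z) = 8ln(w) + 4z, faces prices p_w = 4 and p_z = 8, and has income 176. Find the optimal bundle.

MU_w = 8/w, MU_z = 4.
MRS = 8/w ÷ 4.
Tangency: set MRS = p_w/p_z = 4/8 = 0.5.
MRS depends only on w: 2/w = 0.5 ⇒ w* = 2/0.5 = 4.
From the budget, 8·z = 176 − 4·4 = 160, so z* = 20.

w* = 4, z* = 20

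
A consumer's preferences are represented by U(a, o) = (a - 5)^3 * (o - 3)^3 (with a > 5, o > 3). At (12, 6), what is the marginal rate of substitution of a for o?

MRS = 3/7

MU_a = 3·(a−5)^2·(o−3)^3, MU_o = 3·(a−5)^3·(o−3)^2.
MRS = (o−3)/(a−5).
At (12, 6): MRS = 3/7.
That is, one extra unit of a is worth 3/7 units of o at the margin.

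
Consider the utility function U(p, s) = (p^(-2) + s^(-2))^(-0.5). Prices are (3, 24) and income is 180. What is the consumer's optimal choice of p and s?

For CES with ρ = -2, MRS = (s/p)^3.
Tangency: set MRS = p_p/p_s = 3/24 = 0.125.
So (s/p)^3 = 0.125; taking the cube root, s/p = 0.5, i.e. s = 0.5·p.
Substitute into the budget 3·p + 24·s = 180: 15·p = 180, so p* = 12 and s* = 0.5·12 = 6.

p* = 12, s* = 6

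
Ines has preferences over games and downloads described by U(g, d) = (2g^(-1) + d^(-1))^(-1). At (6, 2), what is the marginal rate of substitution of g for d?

For CES with ρ = -1, MRS = (2/1)·(d/g)^2.
At (6, 2): MRS = 2/9.
So at (6, 2) the consumer would give up 2/9 units of d for one more unit of g.

MRS = 2/9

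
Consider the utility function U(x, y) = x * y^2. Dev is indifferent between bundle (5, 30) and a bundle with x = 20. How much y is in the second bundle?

U(5, 30) = 4500.
Set U(20, y) = 4500 and solve.
With x = 20: y^2 = 4500/20 = 225; taking the square root, y = 15.
Check: U(20, 15) = 4500.

y = 15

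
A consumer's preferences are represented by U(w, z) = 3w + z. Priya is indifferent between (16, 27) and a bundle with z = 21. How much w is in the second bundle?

w = 18

U(16, 27) = 75.
Set U(w, 21) = 75 and solve.
3w + 21 = 75 ⇒ 3w = 54 ⇒ w = 18.
Check: U(18, 21) = 75.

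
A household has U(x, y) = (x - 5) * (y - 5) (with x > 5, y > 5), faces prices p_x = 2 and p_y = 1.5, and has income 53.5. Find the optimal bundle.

MU_x = (y−5), MU_y = (x−5).
MRS = (y−5)/(x−5).
Tangency: set MRS = p_x/p_y = 2/1.5 = 4/3.
So (y − 5)/(x − 5) = 4/3, i.e. (y − 5) = (4/3)·(x − 5).
Rewrite the budget in excess-of-subsistence terms: 2·(x − 5) + 1.5·(y − 5) = 53.5 − 2·5 − 1.5·5 = 36.
Substituting, 4·(x − 5) = 36, so x − 5 = 9 and x* = 14.
Then y − 5 = (4/3)·9 = 12, so y* = 17.

x* = 14, y* = 17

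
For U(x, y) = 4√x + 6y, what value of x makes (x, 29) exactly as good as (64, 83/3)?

U(64, 83/3) = 198.
Set U(x, 29) = 198 and solve.
With y = 29: 4√x = 198 − 6·29 = 24, so √x = 6 and x = 36.
Check: U(36, 29) = 198.

x = 36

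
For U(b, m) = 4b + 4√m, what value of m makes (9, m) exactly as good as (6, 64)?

U(6, 64) = 56.
Set U(9, m) = 56 and solve.
With b = 9: 4√m = 56 − 4·9 = 20, so √m = 5 and m = 25.
Check: U(9, 25) = 56.

m = 25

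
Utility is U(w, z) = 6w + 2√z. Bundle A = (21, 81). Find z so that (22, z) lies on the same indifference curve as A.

U(21, 81) = 144.
Set U(22, z) = 144 and solve.
With w = 22: 2√z = 144 − 6·22 = 12, so √z = 6 and z = 36.
Check: U(22, 36) = 144.

z = 36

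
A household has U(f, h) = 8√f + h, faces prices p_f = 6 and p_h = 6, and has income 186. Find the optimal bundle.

MU_f = 8/(2√f), MU_h = 1.
MRS = 8/(2√f) ÷ 1.
Tangency: set MRS = p_f/p_h = 6/6 = 1.
MRS depends only on f: 4/√f = 1 ⇒ √f = 4/1 = 4 ⇒ f* = 16.
From the budget, 6·h = 186 − 6·16 = 90, so h* = 15.

f* = 16, h* = 15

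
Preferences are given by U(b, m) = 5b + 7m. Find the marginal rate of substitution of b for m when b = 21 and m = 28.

MU_b = 5, MU_m = 7, so MRS = 5/7 at every bundle.
At (21, 28): MRS = 5/7.
So at (21, 28) the consumer would give up 5/7 units of m for one more unit of b.

MRS = 5/7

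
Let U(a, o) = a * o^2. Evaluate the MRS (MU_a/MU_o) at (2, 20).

MRS = 5

MU_a = o^2 and MU_o = 2·a·o.
MRS = MU_a/MU_o = (1/2)·o/a.
At (2, 20): MRS = 5.
So at (2, 20) the consumer would give up 5 units of o for one more unit of a.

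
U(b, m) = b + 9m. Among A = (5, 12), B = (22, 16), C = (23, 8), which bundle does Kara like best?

Bundle B

Evaluate utility at each bundle:
U(A) = 113.
U(B) = 166.
U(C) = 95.
Highest utility is B, so B ≻ A ≻ C.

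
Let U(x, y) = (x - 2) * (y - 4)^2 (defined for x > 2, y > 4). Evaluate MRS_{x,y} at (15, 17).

MRS = 0.5

MU_x = (y−4)^2, MU_y = 2·(x−2)·(y−4).
MRS = (1/2)·(y−4)/(x−2).
At (15, 17): MRS = 0.5.
That is, one extra unit of x is worth 0.5 units of y at the margin.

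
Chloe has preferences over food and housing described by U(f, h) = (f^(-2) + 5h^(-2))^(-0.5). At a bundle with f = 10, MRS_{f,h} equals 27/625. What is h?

For CES with ρ = -2, MRS = (1/5)·(h/f)^3.
Setting (1/5)·(h/10)^3 = 27/625 gives (h/10)^3 = 27/125, so h/10 = 0.6 and h = 6.

h = 6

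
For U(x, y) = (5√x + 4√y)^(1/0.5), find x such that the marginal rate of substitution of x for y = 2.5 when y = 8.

x = 2

For CES with ρ = 0.5, MRS = (5/4)·√(y/x).
Setting (5/4)·√(8/x) = 2.5 gives √(8/x) = 2, so 8/x = 4 and x = 2.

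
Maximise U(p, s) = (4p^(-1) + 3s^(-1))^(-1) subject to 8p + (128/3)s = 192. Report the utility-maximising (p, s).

p* = 8, s* = 3

For CES with ρ = -1, MRS = (4/3)·(s/p)^2.
Tangency: set MRS = p_p/p_s = 8/(128/3) = 3/16.
So (s/p)^2 = 9/64; taking the square root, s/p = 0.375, i.e. s = 0.375·p.
Substitute into the budget 8·p + (128/3)·s = 192: 24·p = 192, so p* = 8 and s* = 0.375·8 = 3.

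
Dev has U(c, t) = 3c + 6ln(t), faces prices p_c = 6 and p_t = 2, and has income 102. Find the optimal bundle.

MU_c = 3, MU_t = 6/t.
MRS = 3 ÷ (6/t).
Tangency: set MRS = p_c/p_t = 6/2 = 3.
MRS depends only on t: 0.5·t = 3 ⇒ t* = 3/0.5 = 6.
From the budget, 6·c = 102 − 2·6 = 90, so c* = 15.

c* = 15, t* = 6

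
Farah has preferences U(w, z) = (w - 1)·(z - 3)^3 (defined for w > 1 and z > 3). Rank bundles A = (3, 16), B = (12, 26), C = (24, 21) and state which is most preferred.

Bundle C

Evaluate utility at each bundle:
U(A) = 4394.
U(B) = 133837.
U(C) = 134136.
Highest utility is C, so C ≻ B ≻ A.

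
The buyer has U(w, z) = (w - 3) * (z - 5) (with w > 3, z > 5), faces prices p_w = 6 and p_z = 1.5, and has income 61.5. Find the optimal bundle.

w* = 6, z* = 17

MU_w = (z−5), MU_z = (w−3).
MRS = (z−5)/(w−3).
Tangency: set MRS = p_w/p_z = 6/1.5 = 4.
So (z − 5)/(w − 3) = 4, i.e. (z − 5) = 4·(w − 3).
Rewrite the budget in excess-of-subsistence terms: 6·(w − 3) + 1.5·(z − 5) = 61.5 − 6·3 − 1.5·5 = 36.
Substituting, 12·(w − 3) = 36, so w − 3 = 3 and w* = 6.
Then z − 5 = 4·3 = 12, so z* = 17.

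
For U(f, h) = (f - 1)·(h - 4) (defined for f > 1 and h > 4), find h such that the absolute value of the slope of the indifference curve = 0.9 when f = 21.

MU_f = (h−4), MU_h = (f−1).
MRS = (h−4)/(f−1).
Substitute f = 21: MRS = (h − 4)/20. Setting this equal to 0.9 gives h − 4 = 0.9·20 = 18, so h = 22.

h = 22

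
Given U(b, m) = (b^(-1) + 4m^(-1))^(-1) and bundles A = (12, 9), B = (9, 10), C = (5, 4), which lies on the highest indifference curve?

Evaluate utility at each bundle:
U(A) = 1.895.
U(B) = 1.957.
U(C) = 0.833.
Highest utility is B, so B ≻ A ≻ C.

Bundle B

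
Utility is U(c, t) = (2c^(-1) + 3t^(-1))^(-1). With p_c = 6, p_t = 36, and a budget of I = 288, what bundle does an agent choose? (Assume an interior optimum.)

For CES with ρ = -1, MRS = (2/3)·(t/c)^2.
Tangency: set MRS = p_c/p_t = 6/36 = 1/6.
So (t/c)^2 = 0.25; taking the square root, t/c = 0.5, i.e. t = 0.5·c.
Substitute into the budget 6·c + 36·t = 288: 24·c = 288, so c* = 12 and t* = 0.5·12 = 6.

c* = 12, t* = 6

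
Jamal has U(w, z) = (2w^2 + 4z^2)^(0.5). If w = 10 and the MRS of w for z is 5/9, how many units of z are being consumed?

z = 9

For CES with ρ = 2, MRS = (2/4)·(z/w)^(-1).
Setting (2/4)·(z/10)^(-1) = 5/9 gives (z/10)^(-1) = 10/9, so z/10 = 0.9 and z = 9.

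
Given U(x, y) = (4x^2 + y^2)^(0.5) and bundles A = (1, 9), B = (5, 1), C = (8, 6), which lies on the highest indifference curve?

Bundle C

Evaluate utility at each bundle:
U(A) = 9.220.
U(B) = 10.050.
U(C) = 17.088.
Highest utility is C, so C ≻ B ≻ A.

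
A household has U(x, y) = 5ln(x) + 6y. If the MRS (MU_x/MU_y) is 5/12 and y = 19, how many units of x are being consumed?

x = 2

MU_x = 5/x, MU_y = 6.
MRS = 5/x ÷ 6.
MRS depends only on x: (5/6)/x = 5/12 ⇒ x = (5/6)/(5/12) = 2.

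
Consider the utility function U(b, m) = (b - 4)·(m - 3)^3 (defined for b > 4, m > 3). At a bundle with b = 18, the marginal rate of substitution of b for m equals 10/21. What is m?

MU_b = (m−3)^3, MU_m = 3·(b−4)·(m−3)^2.
MRS = (1/3)·(m−3)/(b−4).
Substitute b = 18: MRS = (m − 3)/42. Setting this equal to 10/21 gives m − 3 = (10/21)·42 = 20, so m = 23.

m = 23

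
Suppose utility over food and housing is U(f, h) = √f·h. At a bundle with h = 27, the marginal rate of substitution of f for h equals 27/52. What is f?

MU_f = 0.5·f^(-0.5)·h and MU_h = √f.
MRS = MU_f/MU_h = (0.5)·h/f.
Substitute h = 27: MRS = 13.5/f. Setting 13.5/f = 27/52 gives f = 13.5/(27/52) = 26.

f = 26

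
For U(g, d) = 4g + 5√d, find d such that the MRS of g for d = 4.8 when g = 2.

MU_g = 4, MU_d = 5/(2√d).
MRS = 4 ÷ (5/(2√d)).
MRS depends only on d: 1.6·√d = 4.8 ⇒ √d = 4.8/1.6 = 3 ⇒ d = 9.

d = 9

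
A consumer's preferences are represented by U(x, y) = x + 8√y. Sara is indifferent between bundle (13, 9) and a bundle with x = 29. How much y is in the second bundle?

U(13, 9) = 37.
Set U(29, y) = 37 and solve.
With x = 29: 8√y = 37 − 29 = 8, so √y = 1 and y = 1.
Check: U(29, 1) = 37.

y = 1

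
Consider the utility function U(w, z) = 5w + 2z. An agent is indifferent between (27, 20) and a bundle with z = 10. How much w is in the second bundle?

U(27, 20) = 175.
Set U(w, 10) = 175 and solve.
5w + 2·10 = 175 ⇒ 5w = 155 ⇒ w = 31.
Check: U(31, 10) = 175.

w = 31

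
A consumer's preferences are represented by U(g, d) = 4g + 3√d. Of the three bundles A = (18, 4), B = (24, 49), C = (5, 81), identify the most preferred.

Evaluate utility at each bundle:
U(A) = 78.000.
U(B) = 117.000.
U(C) = 47.000.
Highest utility is B, so B ≻ A ≻ C.

Bundle B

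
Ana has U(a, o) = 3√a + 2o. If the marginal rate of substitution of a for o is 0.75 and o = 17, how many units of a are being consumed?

MU_a = 3/(2√a), MU_o = 2.
MRS = 3/(2√a) ÷ 2.
MRS depends only on a: 0.75/√a = 0.75 ⇒ √a = 0.75/0.75 = 1 ⇒ a = 1.

a = 1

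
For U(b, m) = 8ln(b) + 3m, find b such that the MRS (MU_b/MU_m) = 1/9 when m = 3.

b = 24

MU_b = 8/b, MU_m = 3.
MRS = 8/b ÷ 3.
MRS depends only on b: (8/3)/b = 1/9 ⇒ b = (8/3)/(1/9) = 24.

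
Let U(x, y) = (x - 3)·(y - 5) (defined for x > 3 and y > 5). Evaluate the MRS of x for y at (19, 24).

MU_x = (y−5), MU_y = (x−3).
MRS = (y−5)/(x−3).
At (19, 24): MRS = 19/16.
That is, one extra unit of x is worth 19/16 units of y at the margin.

MRS = 19/16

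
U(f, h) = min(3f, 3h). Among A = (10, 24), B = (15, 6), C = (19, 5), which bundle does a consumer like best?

Evaluate utility at each bundle:
U(A) = 30.
U(B) = 18.
U(C) = 15.
Highest utility is A, so A ≻ B ≻ C.

Bundle A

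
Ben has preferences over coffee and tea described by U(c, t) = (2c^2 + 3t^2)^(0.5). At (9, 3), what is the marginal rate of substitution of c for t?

MRS = 2

For CES with ρ = 2, MRS = (2/3)·(t/c)^(-1).
At (9, 3): MRS = 2.
So at (9, 3) the consumer would give up 2 units of t for one more unit of c.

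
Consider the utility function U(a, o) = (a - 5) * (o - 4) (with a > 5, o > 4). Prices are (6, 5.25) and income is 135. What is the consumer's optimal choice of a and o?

MU_a = (o−4), MU_o = (a−5).
MRS = (o−4)/(a−5).
Tangency: set MRS = p_a/p_o = 6/5.25 = 8/7.
So (o − 4)/(a − 5) = 8/7, i.e. (o − 4) = (8/7)·(a − 5).
Rewrite the budget in excess-of-subsistence terms: 6·(a − 5) + 5.25·(o − 4) = 135 − 6·5 − 5.25·4 = 84.
Substituting, 12·(a − 5) = 84, so a − 5 = 7 and a* = 12.
Then o − 4 = (8/7)·7 = 8, so o* = 12.

a* = 12, o* = 12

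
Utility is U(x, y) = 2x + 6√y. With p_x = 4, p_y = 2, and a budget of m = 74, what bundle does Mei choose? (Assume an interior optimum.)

x* = 14, y* = 9

MU_x = 2, MU_y = 6/(2√y).
MRS = 2 ÷ (6/(2√y)).
Tangency: set MRS = p_x/p_y = 4/2 = 2.
MRS depends only on y: (2/3)·√y = 2 ⇒ √y = 2/(2/3) = 3 ⇒ y* = 9.
From the budget, 4·x = 74 − 2·9 = 56, so x* = 14.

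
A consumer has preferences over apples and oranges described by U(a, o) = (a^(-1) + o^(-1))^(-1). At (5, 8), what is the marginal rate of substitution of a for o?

For CES with ρ = -1, MRS = (o/a)^2.
At (5, 8): MRS = 64/25.
The indifference curve has slope −64/25 at this bundle.

MRS = 64/25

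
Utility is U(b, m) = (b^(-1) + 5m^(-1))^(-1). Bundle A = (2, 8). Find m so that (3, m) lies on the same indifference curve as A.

U depends on (b, m) only through S = b^(-1) + 5m^(-1), so equal utility means equal S. At (2, 8): S = 1.125.
With b = 3: 3^(-1) = 1/3, so 5m^(-1) = 1.125 − 1/3 = 19/24, i.e. m^(-1) = 19/120.
Hence m = 1/(19/120) = 120/19.
Check: U(3, 120/19) = 0.8889.

m = 120/19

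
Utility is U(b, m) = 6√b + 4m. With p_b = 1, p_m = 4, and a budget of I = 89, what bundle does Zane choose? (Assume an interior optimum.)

b* = 9, m* = 20

MU_b = 6/(2√b), MU_m = 4.
MRS = 6/(2√b) ÷ 4.
Tangency: set MRS = p_b/p_m = 1/4 = 0.25.
MRS depends only on b: 0.75/√b = 0.25 ⇒ √b = 0.75/0.25 = 3 ⇒ b* = 9.
From the budget, 4·m = 89 − 1·9 = 80, so m* = 20.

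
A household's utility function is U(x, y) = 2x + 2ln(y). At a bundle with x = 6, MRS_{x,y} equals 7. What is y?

y = 7

MU_x = 2, MU_y = 2/y.
MRS = 2 ÷ (2/y).
MRS depends only on y: y = 7 ⇒ y = 7.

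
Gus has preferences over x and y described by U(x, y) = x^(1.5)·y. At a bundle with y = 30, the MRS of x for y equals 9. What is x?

MU_x = 1.5·√x·y and MU_y = x^(1.5).
MRS = MU_x/MU_y = (1.5)·y/x.
Substitute y = 30: MRS = 45/x. Setting 45/x = 9 gives x = 45/9 = 5.

x = 5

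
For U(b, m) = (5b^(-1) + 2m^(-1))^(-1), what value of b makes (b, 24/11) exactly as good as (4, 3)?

b = 5

U depends on (b, m) only through S = 5b^(-1) + 2m^(-1), so equal utility means equal S. At (4, 3): S = 23/12.
With m = 24/11: 2·(24/11)^(-1) = 11/12, so 5b^(-1) = 23/12 − 11/12 = 1, i.e. b^(-1) = 0.2.
Hence b = 1/0.2 = 5.
Check: U(5, 24/11) = 0.5217.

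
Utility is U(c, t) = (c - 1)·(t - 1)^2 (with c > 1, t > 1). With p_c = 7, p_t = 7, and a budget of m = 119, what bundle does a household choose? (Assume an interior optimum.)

c* = 6, t* = 11

MU_c = (t−1)^2, MU_t = 2·(c−1)·(t−1).
MRS = (1/2)·(t−1)/(c−1).
Tangency: set MRS = p_c/p_t = 7/7 = 1.
So (1/2)·(t − 1)/(c − 1) = 1, i.e. (t − 1) = 2·(c − 1).
Rewrite the budget in excess-of-subsistence terms: 7·(c − 1) + 7·(t − 1) = 119 − 7·1 − 7·1 = 105.
Substituting, 21·(c − 1) = 105, so c − 1 = 5 and c* = 6.
Then t − 1 = 2·5 = 10, so t* = 11.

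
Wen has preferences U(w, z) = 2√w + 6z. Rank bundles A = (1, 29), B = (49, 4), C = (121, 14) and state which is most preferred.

Bundle A

Evaluate utility at each bundle:
U(A) = 176.000.
U(B) = 38.000.
U(C) = 106.000.
Highest utility is A, so A ≻ C ≻ B.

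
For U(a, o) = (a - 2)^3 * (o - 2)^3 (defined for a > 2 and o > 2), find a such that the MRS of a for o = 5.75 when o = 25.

a = 6

MU_a = 3·(a−2)^2·(o−2)^3, MU_o = 3·(a−2)^3·(o−2)^2.
MRS = (o−2)/(a−2).
Substitute o = 25: MRS = 23/(a − 2). Setting this equal to 5.75 gives a − 2 = 23/5.75 = 4, so a = 6.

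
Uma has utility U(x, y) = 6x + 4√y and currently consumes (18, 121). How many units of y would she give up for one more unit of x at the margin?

MRS = 33

MU_x = 6, MU_y = 4/(2√y).
MRS = 6 ÷ (4/(2√y)).
At (18, 121): MRS = 33.
So at (18, 121) the consumer would give up 33 units of y for one more unit of x.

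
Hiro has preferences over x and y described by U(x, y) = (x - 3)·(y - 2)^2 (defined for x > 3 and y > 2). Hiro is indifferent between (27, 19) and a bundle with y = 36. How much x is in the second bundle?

U(27, 19) = 6936.
Set U(x, 36) = 6936 and solve.
With y = 36: (36 − 2)^2 = 1156, so (x − 3) = 6936/1156 = 6.
So x = 3 + 6 = 9.
Check: U(9, 36) = 6936.

x = 9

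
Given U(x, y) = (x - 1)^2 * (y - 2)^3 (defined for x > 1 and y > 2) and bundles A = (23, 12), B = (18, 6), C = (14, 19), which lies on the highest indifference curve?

Bundle C

Evaluate utility at each bundle:
U(A) = 484000.
U(B) = 18496.
U(C) = 830297.
Highest utility is C, so C ≻ A ≻ B.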